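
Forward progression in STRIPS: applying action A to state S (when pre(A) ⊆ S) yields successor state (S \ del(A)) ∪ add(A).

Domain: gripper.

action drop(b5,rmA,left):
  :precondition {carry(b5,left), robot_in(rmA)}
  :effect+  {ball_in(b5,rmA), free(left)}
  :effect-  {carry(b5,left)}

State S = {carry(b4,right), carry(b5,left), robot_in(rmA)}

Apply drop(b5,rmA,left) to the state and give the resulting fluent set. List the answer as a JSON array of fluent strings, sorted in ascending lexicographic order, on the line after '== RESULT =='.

Progress:
  pre ⊆ S: {carry(b5,left), robot_in(rmA)} ⊆ S  — applicable
  S \ del = {carry(b4,right), robot_in(rmA)}
  ∪ add   = {ball_in(b5,rmA), carry(b4,right), free(left), robot_in(rmA)}

== RESULT ==
["ball_in(b5,rmA)", "carry(b4,right)", "free(left)", "robot_in(rmA)"]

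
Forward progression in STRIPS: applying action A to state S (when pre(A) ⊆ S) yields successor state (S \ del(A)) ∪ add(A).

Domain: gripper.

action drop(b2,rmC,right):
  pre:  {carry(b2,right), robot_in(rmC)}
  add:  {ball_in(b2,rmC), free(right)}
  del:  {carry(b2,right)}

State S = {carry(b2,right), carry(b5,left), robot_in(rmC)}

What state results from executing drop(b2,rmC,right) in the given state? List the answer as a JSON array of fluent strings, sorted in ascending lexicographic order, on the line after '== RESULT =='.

Progress:
  pre ⊆ S: {carry(b2,right), robot_in(rmC)} ⊆ S  — applicable
  S \ del = {carry(b5,left), robot_in(rmC)}
  ∪ add   = {ball_in(b2,rmC), carry(b5,left), free(right), robot_in(rmC)}

== RESULT ==
["ball_in(b2,rmC)", "carry(b5,left)", "free(right)", "robot_in(rmC)"]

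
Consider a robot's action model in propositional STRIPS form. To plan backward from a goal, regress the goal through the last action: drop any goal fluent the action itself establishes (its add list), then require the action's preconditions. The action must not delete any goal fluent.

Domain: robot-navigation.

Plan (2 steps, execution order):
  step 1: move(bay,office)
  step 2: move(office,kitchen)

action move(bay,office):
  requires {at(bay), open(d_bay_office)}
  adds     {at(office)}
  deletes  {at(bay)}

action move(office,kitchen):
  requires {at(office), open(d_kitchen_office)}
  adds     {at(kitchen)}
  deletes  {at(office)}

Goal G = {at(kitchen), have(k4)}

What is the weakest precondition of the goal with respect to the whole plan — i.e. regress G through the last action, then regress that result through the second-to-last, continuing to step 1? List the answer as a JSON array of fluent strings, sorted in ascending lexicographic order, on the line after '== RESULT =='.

Regress step by step:
  through step 2 (move(office,kitchen)): drop {at(kitchen)}, keep {have(k4)}, require {at(office), open(d_kitchen_office)}
    → {at(office), have(k4), open(d_kitchen_office)}
  through step 1 (move(bay,office)): drop {at(office)}, keep {have(k4), open(d_kitchen_office)}, require {at(bay), open(d_bay_office)}
    → {at(bay), have(k4), open(d_bay_office), open(d_kitchen_office)}

== RESULT ==
["at(bay)", "have(k4)", "open(d_bay_office)", "open(d_kitchen_office)"]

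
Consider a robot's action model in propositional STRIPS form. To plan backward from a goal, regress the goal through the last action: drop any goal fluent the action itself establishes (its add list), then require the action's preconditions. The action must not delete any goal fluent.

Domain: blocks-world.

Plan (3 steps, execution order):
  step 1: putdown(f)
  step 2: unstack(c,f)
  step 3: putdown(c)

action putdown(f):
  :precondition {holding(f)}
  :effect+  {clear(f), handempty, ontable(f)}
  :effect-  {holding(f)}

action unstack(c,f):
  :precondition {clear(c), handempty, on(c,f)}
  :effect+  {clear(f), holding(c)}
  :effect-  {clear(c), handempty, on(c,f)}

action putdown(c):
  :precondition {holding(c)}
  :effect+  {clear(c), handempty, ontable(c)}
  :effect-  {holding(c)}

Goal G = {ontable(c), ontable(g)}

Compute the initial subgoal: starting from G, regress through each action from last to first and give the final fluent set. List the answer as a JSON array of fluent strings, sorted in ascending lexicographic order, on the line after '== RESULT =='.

Work backward from the goal:
  through step 3 (putdown(c)): drop {ontable(c)}, keep {ontable(g)}, require {holding(c)}
    → {holding(c), ontable(g)}
  through step 2 (unstack(c,f)): drop {holding(c)}, keep {ontable(g)}, require {clear(c), handempty, on(c,f)}
    → {clear(c), handempty, on(c,f), ontable(g)}
  through step 1 (putdown(f)): drop {handempty}, keep {clear(c), on(c,f), ontable(g)}, require {holding(f)}
    → {clear(c), holding(f), on(c,f), ontable(g)}

== RESULT ==
["clear(c)", "holding(f)", "on(c,f)", "ontable(g)"]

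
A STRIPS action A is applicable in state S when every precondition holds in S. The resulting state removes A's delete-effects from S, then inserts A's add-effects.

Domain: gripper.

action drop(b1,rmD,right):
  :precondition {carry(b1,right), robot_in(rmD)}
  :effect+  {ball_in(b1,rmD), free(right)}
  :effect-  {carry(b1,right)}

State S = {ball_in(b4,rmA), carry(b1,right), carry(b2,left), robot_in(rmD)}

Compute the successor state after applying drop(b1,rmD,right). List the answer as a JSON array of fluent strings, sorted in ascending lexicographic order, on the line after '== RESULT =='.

Compute (S \ del) ∪ add:
  pre ⊆ S: {carry(b1,right), robot_in(rmD)} ⊆ S  — applicable
  S \ del = {ball_in(b4,rmA), carry(b2,left), robot_in(rmD)}
  ∪ add   = {ball_in(b1,rmD), ball_in(b4,rmA), carry(b2,left), free(right), robot_in(rmD)}

== RESULT ==
["ball_in(b1,rmD)", "ball_in(b4,rmA)", "carry(b2,left)", "free(right)", "robot_in(rmD)"]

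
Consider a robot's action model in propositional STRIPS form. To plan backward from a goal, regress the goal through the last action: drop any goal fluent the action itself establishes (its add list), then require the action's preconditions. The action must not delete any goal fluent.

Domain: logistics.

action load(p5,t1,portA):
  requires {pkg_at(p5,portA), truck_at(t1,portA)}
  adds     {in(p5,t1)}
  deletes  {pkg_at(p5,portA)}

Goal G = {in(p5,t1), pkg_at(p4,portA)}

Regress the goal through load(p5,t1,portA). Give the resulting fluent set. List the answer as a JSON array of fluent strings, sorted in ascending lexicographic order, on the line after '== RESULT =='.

Compute (G \ add) ∪ pre:
  G ∩ del = {}  (empty — regression defined)
  G \ add = {in(p5,t1), pkg_at(p4,portA)} \ {in(p5,t1)} = {pkg_at(p4,portA)}
  ∪ pre   = {pkg_at(p4,portA)} ∪ {pkg_at(p5,portA), truck_at(t1,portA)}
          = {pkg_at(p4,portA), pkg_at(p5,portA), truck_at(t1,portA)}

== RESULT ==
["pkg_at(p4,portA)", "pkg_at(p5,portA)", "truck_at(t1,portA)"]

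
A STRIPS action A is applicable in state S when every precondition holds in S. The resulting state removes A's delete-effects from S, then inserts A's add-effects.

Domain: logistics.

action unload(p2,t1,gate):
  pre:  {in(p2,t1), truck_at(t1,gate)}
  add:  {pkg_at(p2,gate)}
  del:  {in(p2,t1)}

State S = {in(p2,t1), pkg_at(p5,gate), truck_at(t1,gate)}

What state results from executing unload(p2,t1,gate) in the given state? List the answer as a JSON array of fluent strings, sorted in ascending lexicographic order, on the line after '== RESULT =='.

Compute (S \ del) ∪ add:
  pre ⊆ S: {in(p2,t1), truck_at(t1,gate)} ⊆ S  — applicable
  S \ del = {pkg_at(p5,gate), truck_at(t1,gate)}
  ∪ add   = {pkg_at(p2,gate), pkg_at(p5,gate), truck_at(t1,gate)}

== RESULT ==
["pkg_at(p2,gate)", "pkg_at(p5,gate)", "truck_at(t1,gate)"]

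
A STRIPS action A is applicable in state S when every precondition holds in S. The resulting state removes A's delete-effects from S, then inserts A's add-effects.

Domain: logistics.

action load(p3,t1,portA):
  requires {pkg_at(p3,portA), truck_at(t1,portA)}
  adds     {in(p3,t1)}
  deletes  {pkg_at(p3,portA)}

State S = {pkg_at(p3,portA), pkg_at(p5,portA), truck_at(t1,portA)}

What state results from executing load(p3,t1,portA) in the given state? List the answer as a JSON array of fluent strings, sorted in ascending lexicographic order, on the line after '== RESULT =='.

Compute (S \ del) ∪ add:
  pre ⊆ S: {pkg_at(p3,portA), truck_at(t1,portA)} ⊆ S  — applicable
  S \ del = {pkg_at(p5,portA), truck_at(t1,portA)}
  ∪ add   = {in(p3,t1), pkg_at(p5,portA), truck_at(t1,portA)}

== RESULT ==
["in(p3,t1)", "pkg_at(p5,portA)", "truck_at(t1,portA)"]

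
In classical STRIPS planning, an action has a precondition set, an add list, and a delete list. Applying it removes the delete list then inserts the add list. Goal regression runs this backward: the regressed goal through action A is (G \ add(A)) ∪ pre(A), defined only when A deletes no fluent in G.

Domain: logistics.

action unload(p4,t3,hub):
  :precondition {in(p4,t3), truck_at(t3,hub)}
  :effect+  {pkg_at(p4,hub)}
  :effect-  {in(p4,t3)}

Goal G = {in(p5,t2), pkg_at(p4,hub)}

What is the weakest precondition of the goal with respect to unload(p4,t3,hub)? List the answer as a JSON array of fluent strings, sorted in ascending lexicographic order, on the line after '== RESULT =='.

Compute (G \ add) ∪ pre:
  G ∩ del = {}  (empty — regression defined)
  G \ add = {in(p5,t2), pkg_at(p4,hub)} \ {pkg_at(p4,hub)} = {in(p5,t2)}
  ∪ pre   = {in(p5,t2)} ∪ {in(p4,t3), truck_at(t3,hub)}
          = {in(p4,t3), in(p5,t2), truck_at(t3,hub)}

== RESULT ==
["in(p4,t3)", "in(p5,t2)", "truck_at(t3,hub)"]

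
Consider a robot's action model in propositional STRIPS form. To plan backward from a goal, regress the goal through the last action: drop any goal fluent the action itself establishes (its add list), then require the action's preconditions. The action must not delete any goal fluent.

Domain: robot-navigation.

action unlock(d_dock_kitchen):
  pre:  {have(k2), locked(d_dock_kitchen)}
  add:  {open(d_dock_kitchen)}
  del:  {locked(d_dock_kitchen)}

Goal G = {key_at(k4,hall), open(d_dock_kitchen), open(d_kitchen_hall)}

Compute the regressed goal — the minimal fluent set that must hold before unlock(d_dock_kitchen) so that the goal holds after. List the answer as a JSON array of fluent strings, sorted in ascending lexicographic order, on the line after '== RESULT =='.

Compute (G \ add) ∪ pre:
  G ∩ del = {}  (empty — regression defined)
  G \ add = {key_at(k4,hall), open(d_dock_kitchen), open(d_kitchen_hall)} \ {open(d_dock_kitchen)} = {key_at(k4,hall), open(d_kitchen_hall)}
  ∪ pre   = {key_at(k4,hall), open(d_kitchen_hall)} ∪ {have(k2), locked(d_dock_kitchen)}
          = {have(k2), key_at(k4,hall), locked(d_dock_kitchen), open(d_kitchen_hall)}

== RESULT ==
["have(k2)", "key_at(k4,hall)", "locked(d_dock_kitchen)", "open(d_kitchen_hall)"]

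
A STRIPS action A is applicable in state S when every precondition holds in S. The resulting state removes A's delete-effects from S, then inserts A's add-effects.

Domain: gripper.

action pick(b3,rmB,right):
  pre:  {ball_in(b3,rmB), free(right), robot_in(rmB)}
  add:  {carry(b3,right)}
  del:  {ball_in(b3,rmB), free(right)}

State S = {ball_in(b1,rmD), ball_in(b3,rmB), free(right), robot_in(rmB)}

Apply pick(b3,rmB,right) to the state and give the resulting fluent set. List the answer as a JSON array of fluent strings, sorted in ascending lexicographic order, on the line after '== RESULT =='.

Progress:
  pre ⊆ S: {ball_in(b3,rmB), free(right), robot_in(rmB)} ⊆ S  — applicable
  S \ del = {ball_in(b1,rmD), robot_in(rmB)}
  ∪ add   = {ball_in(b1,rmD), carry(b3,right), robot_in(rmB)}

== RESULT ==
["ball_in(b1,rmD)", "carry(b3,right)", "robot_in(rmB)"]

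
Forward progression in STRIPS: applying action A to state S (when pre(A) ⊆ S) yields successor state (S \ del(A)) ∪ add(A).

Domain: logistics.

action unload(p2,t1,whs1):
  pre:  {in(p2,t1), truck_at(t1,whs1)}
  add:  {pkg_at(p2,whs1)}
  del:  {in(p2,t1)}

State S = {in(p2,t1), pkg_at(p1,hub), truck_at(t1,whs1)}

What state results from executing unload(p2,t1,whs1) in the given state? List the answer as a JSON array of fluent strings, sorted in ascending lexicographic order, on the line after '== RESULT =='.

Progress:
  pre ⊆ S: {in(p2,t1), truck_at(t1,whs1)} ⊆ S  — applicable
  S \ del = {pkg_at(p1,hub), truck_at(t1,whs1)}
  ∪ add   = {pkg_at(p1,hub), pkg_at(p2,whs1), truck_at(t1,whs1)}

== RESULT ==
["pkg_at(p1,hub)", "pkg_at(p2,whs1)", "truck_at(t1,whs1)"]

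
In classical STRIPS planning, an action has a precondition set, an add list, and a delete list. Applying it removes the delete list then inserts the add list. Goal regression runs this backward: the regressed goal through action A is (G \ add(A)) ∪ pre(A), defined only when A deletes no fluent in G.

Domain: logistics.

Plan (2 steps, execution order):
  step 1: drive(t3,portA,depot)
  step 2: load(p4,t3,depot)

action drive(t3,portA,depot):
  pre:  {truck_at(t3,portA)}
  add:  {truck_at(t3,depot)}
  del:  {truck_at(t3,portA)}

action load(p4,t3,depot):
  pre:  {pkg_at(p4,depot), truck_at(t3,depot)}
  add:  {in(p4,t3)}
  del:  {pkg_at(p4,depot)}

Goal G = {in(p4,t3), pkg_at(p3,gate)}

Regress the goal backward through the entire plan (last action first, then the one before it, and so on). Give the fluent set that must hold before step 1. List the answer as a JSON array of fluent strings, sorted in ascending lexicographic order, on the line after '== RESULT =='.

Work backward from the goal:
  through step 2 (load(p4,t3,depot)): drop {in(p4,t3)}, keep {pkg_at(p3,gate)}, require {pkg_at(p4,depot), truck_at(t3,depot)}
    → {pkg_at(p3,gate), pkg_at(p4,depot), truck_at(t3,depot)}
  through step 1 (drive(t3,portA,depot)): drop {truck_at(t3,depot)}, keep {pkg_at(p3,gate), pkg_at(p4,depot)}, require {truck_at(t3,portA)}
    → {pkg_at(p3,gate), pkg_at(p4,depot), truck_at(t3,portA)}

== RESULT ==
["pkg_at(p3,gate)", "pkg_at(p4,depot)", "truck_at(t3,portA)"]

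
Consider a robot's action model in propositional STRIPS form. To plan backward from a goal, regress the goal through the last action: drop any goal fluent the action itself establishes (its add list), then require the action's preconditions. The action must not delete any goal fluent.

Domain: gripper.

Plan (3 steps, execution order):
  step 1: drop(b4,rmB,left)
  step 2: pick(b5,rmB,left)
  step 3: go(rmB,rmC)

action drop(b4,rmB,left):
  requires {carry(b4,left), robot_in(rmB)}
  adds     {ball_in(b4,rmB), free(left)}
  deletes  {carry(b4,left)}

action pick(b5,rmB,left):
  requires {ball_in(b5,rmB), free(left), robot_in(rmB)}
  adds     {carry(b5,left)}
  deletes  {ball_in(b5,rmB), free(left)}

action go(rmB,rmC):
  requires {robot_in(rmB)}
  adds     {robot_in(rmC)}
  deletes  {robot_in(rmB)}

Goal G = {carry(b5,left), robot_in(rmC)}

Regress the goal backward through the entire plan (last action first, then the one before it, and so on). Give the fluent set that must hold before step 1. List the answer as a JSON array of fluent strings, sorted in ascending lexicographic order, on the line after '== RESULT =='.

Regress step by step:
  through step 3 (go(rmB,rmC)): drop {robot_in(rmC)}, keep {carry(b5,left)}, require {robot_in(rmB)}
    → {carry(b5,left), robot_in(rmB)}
  through step 2 (pick(b5,rmB,left)): drop {carry(b5,left)}, keep {robot_in(rmB)}, require {ball_in(b5,rmB), free(left), robot_in(rmB)}
    → {ball_in(b5,rmB), free(left), robot_in(rmB)}
  through step 1 (drop(b4,rmB,left)): drop {free(left)}, keep {ball_in(b5,rmB), robot_in(rmB)}, require {carry(b4,left), robot_in(rmB)}
    → {ball_in(b5,rmB), carry(b4,left), robot_in(rmB)}

== RESULT ==
["ball_in(b5,rmB)", "carry(b4,left)", "robot_in(rmB)"]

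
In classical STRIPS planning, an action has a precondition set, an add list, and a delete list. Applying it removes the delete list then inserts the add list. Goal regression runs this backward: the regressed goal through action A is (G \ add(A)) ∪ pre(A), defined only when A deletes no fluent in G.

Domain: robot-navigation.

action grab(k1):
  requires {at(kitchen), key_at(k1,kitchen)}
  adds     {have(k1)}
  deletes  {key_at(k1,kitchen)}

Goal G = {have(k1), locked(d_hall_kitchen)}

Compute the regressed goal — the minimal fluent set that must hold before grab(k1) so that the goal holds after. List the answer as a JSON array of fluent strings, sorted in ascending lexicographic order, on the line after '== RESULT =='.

Compute (G \ add) ∪ pre:
  G ∩ del = {}  (empty — regression defined)
  G \ add = {have(k1), locked(d_hall_kitchen)} \ {have(k1)} = {locked(d_hall_kitchen)}
  ∪ pre   = {locked(d_hall_kitchen)} ∪ {at(kitchen), key_at(k1,kitchen)}
          = {at(kitchen), key_at(k1,kitchen), locked(d_hall_kitchen)}

== RESULT ==
["at(kitchen)", "key_at(k1,kitchen)", "locked(d_hall_kitchen)"]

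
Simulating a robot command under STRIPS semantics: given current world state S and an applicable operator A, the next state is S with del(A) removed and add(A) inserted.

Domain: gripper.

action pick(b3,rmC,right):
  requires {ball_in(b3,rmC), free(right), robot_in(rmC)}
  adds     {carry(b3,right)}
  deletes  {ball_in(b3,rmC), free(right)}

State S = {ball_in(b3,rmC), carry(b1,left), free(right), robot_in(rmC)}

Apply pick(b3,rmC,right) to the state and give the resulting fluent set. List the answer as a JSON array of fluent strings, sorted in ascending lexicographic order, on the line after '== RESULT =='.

Progress:
  pre ⊆ S: {ball_in(b3,rmC), free(right), robot_in(rmC)} ⊆ S  — applicable
  S \ del = {carry(b1,left), robot_in(rmC)}
  ∪ add   = {carry(b1,left), carry(b3,right), robot_in(rmC)}

== RESULT ==
["carry(b1,left)", "carry(b3,right)", "robot_in(rmC)"]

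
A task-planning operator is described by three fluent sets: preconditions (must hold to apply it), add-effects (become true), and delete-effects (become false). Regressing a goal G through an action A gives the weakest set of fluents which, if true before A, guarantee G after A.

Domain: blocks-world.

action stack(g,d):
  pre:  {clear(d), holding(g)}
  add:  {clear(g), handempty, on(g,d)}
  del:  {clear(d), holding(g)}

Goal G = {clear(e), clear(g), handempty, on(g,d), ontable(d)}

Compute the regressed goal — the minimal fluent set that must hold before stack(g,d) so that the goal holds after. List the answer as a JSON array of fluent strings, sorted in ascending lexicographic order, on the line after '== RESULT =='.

Regress:
  G ∩ del = {}  (empty — regression defined)
  G \ add = {clear(e), clear(g), handempty, on(g,d), ontable(d)} \ {clear(g), handempty, on(g,d)} = {clear(e), ontable(d)}
  ∪ pre   = {clear(e), ontable(d)} ∪ {clear(d), holding(g)}
          = {clear(d), clear(e), holding(g), ontable(d)}

== RESULT ==
["clear(d)", "clear(e)", "holding(g)", "ontable(d)"]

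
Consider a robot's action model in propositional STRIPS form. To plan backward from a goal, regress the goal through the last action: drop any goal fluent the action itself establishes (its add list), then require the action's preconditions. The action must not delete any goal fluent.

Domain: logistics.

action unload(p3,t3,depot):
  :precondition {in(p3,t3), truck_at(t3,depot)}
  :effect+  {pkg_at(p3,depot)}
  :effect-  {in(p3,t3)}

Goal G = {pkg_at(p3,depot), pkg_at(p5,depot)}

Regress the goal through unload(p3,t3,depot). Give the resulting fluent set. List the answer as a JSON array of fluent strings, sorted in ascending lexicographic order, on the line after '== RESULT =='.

Regress:
  G ∩ del = {}  (empty — regression defined)
  G \ add = {pkg_at(p3,depot), pkg_at(p5,depot)} \ {pkg_at(p3,depot)} = {pkg_at(p5,depot)}
  ∪ pre   = {pkg_at(p5,depot)} ∪ {in(p3,t3), truck_at(t3,depot)}
          = {in(p3,t3), pkg_at(p5,depot), truck_at(t3,depot)}

== RESULT ==
["in(p3,t3)", "pkg_at(p5,depot)", "truck_at(t3,depot)"]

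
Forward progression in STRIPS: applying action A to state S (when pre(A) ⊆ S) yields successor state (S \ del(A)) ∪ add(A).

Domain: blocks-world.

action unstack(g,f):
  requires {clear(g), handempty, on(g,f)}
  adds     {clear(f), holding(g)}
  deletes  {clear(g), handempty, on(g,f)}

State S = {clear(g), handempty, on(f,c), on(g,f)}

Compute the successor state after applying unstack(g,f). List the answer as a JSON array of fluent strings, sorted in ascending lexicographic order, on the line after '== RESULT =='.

Compute (S \ del) ∪ add:
  pre ⊆ S: {clear(g), handempty, on(g,f)} ⊆ S  — applicable
  S \ del = {on(f,c)}
  ∪ add   = {clear(f), holding(g), on(f,c)}

== RESULT ==
["clear(f)", "holding(g)", "on(f,c)"]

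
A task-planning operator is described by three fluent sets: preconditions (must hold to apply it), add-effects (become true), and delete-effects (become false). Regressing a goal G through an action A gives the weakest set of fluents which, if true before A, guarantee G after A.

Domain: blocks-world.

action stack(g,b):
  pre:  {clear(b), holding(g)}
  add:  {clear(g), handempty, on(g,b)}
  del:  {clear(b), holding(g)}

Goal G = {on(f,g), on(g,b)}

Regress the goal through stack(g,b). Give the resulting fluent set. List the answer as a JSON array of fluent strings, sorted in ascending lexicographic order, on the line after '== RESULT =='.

Regress:
  G ∩ del = {}  (empty — regression defined)
  G \ add = {on(f,g), on(g,b)} \ {clear(g), handempty, on(g,b)} = {on(f,g)}
  ∪ pre   = {on(f,g)} ∪ {clear(b), holding(g)}
          = {clear(b), holding(g), on(f,g)}

== RESULT ==
["clear(b)", "holding(g)", "on(f,g)"]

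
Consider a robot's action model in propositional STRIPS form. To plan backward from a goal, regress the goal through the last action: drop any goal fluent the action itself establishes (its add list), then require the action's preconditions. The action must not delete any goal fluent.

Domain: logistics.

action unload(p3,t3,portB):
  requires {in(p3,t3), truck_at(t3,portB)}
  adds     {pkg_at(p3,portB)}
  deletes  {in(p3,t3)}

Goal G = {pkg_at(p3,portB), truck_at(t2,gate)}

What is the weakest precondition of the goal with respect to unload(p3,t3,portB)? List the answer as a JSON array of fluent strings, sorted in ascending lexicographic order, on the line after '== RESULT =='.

Regress:
  G ∩ del = {}  (empty — regression defined)
  G \ add = {pkg_at(p3,portB), truck_at(t2,gate)} \ {pkg_at(p3,portB)} = {truck_at(t2,gate)}
  ∪ pre   = {truck_at(t2,gate)} ∪ {in(p3,t3), truck_at(t3,portB)}
          = {in(p3,t3), truck_at(t2,gate), truck_at(t3,portB)}

== RESULT ==
["in(p3,t3)", "truck_at(t2,gate)", "truck_at(t3,portB)"]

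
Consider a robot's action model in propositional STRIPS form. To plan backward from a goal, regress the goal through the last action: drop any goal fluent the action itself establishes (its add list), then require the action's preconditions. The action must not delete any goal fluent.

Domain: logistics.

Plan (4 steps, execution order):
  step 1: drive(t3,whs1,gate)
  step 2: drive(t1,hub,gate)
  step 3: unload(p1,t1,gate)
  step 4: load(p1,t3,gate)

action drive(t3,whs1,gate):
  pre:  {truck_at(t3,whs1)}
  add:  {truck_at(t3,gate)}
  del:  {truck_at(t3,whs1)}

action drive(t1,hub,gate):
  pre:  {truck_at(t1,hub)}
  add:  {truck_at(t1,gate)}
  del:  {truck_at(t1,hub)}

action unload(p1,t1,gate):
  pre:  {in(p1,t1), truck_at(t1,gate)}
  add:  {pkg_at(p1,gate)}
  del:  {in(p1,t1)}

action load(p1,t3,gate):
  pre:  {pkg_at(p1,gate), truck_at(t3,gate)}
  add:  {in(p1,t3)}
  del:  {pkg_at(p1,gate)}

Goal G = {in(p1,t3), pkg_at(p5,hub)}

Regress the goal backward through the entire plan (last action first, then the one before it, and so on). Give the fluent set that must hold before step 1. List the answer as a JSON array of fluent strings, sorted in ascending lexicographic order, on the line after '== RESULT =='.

Work backward from the goal:
  through step 4 (load(p1,t3,gate)): drop {in(p1,t3)}, keep {pkg_at(p5,hub)}, require {pkg_at(p1,gate), truck_at(t3,gate)}
    → {pkg_at(p1,gate), pkg_at(p5,hub), truck_at(t3,gate)}
  through step 3 (unload(p1,t1,gate)): drop {pkg_at(p1,gate)}, keep {pkg_at(p5,hub), truck_at(t3,gate)}, require {in(p1,t1), truck_at(t1,gate)}
    → {in(p1,t1), pkg_at(p5,hub), truck_at(t1,gate), truck_at(t3,gate)}
  through step 2 (drive(t1,hub,gate)): drop {truck_at(t1,gate)}, keep {in(p1,t1), pkg_at(p5,hub), truck_at(t3,gate)}, require {truck_at(t1,hub)}
    → {in(p1,t1), pkg_at(p5,hub), truck_at(t1,hub), truck_at(t3,gate)}
  through step 1 (drive(t3,whs1,gate)): drop {truck_at(t3,gate)}, keep {in(p1,t1), pkg_at(p5,hub), truck_at(t1,hub)}, require {truck_at(t3,whs1)}
    → {in(p1,t1), pkg_at(p5,hub), truck_at(t1,hub), truck_at(t3,whs1)}

== RESULT ==
["in(p1,t1)", "pkg_at(p5,hub)", "truck_at(t1,hub)", "truck_at(t3,whs1)"]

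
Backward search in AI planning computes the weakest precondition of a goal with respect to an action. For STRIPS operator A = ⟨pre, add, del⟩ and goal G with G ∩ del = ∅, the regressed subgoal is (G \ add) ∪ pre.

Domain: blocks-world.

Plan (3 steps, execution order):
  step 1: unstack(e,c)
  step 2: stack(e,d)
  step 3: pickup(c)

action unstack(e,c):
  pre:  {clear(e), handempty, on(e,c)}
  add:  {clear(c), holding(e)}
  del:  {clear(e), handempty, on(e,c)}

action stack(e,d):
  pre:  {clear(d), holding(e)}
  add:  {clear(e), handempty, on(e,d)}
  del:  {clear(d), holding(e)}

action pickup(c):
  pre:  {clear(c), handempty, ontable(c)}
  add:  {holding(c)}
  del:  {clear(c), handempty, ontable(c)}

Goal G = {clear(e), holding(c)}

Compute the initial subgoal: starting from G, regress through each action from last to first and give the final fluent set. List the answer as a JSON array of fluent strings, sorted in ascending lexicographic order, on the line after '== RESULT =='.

Work backward from the goal:
  through step 3 (pickup(c)): drop {holding(c)}, keep {clear(e)}, require {clear(c), handempty, ontable(c)}
    → {clear(c), clear(e), handempty, ontable(c)}
  through step 2 (stack(e,d)): drop {clear(e), handempty}, keep {clear(c), ontable(c)}, require {clear(d), holding(e)}
    → {clear(c), clear(d), holding(e), ontable(c)}
  through step 1 (unstack(e,c)): drop {clear(c), holding(e)}, keep {clear(d), ontable(c)}, require {clear(e), handempty, on(e,c)}
    → {clear(d), clear(e), handempty, on(e,c), ontable(c)}

== RESULT ==
["clear(d)", "clear(e)", "handempty", "on(e,c)", "ontable(c)"]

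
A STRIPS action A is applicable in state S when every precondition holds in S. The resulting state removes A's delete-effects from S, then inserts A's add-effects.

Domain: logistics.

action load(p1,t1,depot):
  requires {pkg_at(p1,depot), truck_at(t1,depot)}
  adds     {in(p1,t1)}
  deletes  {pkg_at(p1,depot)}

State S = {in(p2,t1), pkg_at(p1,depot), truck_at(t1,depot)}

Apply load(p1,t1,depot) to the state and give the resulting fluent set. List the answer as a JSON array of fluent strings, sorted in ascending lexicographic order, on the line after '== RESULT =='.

Progress:
  pre ⊆ S: {pkg_at(p1,depot), truck_at(t1,depot)} ⊆ S  — applicable
  S \ del = {in(p2,t1), truck_at(t1,depot)}
  ∪ add   = {in(p1,t1), in(p2,t1), truck_at(t1,depot)}

== RESULT ==
["in(p1,t1)", "in(p2,t1)", "truck_at(t1,depot)"]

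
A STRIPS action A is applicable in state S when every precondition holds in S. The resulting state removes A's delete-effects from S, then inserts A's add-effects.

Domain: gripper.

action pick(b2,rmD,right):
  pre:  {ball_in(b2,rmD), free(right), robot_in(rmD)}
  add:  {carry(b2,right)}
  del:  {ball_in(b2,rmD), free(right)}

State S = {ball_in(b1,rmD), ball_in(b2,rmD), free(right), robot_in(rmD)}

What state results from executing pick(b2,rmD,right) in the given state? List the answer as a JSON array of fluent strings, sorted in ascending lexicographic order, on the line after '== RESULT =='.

Compute (S \ del) ∪ add:
  pre ⊆ S: {ball_in(b2,rmD), free(right), robot_in(rmD)} ⊆ S  — applicable
  S \ del = {ball_in(b1,rmD), robot_in(rmD)}
  ∪ add   = {ball_in(b1,rmD), carry(b2,right), robot_in(rmD)}

== RESULT ==
["ball_in(b1,rmD)", "carry(b2,right)", "robot_in(rmD)"]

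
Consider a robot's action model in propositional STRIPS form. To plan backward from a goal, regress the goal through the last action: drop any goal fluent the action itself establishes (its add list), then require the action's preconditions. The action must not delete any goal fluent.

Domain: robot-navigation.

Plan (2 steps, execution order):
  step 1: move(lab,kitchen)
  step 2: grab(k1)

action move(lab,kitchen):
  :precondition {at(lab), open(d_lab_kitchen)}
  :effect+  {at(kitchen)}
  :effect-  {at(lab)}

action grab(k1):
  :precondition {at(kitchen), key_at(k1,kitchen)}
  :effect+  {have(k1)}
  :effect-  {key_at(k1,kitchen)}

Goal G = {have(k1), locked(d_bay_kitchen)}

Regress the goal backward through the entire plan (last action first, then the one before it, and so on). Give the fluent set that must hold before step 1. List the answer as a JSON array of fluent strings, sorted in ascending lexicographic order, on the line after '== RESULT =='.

Regress step by step:
  through step 2 (grab(k1)): drop {have(k1)}, keep {locked(d_bay_kitchen)}, require {at(kitchen), key_at(k1,kitchen)}
    → {at(kitchen), key_at(k1,kitchen), locked(d_bay_kitchen)}
  through step 1 (move(lab,kitchen)): drop {at(kitchen)}, keep {key_at(k1,kitchen), locked(d_bay_kitchen)}, require {at(lab), open(d_lab_kitchen)}
    → {at(lab), key_at(k1,kitchen), locked(d_bay_kitchen), open(d_lab_kitchen)}

== RESULT ==
["at(lab)", "key_at(k1,kitchen)", "locked(d_bay_kitchen)", "open(d_lab_kitchen)"]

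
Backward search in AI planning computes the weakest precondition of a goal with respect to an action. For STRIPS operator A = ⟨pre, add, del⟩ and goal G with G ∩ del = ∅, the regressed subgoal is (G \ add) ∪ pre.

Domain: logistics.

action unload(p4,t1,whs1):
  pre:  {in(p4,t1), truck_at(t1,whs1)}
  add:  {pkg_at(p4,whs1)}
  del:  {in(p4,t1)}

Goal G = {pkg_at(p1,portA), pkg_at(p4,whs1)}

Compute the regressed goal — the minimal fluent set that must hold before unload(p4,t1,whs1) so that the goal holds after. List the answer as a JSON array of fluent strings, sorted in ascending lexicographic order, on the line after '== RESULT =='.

Regress:
  G ∩ del = {}  (empty — regression defined)
  G \ add = {pkg_at(p1,portA), pkg_at(p4,whs1)} \ {pkg_at(p4,whs1)} = {pkg_at(p1,portA)}
  ∪ pre   = {pkg_at(p1,portA)} ∪ {in(p4,t1), truck_at(t1,whs1)}
          = {in(p4,t1), pkg_at(p1,portA), truck_at(t1,whs1)}

== RESULT ==
["in(p4,t1)", "pkg_at(p1,portA)", "truck_at(t1,whs1)"]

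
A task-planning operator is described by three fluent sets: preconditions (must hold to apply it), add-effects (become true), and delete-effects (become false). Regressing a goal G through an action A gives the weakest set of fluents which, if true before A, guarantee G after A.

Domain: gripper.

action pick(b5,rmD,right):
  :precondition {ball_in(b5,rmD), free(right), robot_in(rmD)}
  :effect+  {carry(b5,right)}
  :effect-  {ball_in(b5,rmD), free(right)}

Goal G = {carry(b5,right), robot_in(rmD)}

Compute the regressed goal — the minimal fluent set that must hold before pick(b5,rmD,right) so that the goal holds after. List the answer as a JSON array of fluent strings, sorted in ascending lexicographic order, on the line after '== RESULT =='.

Regress:
  G ∩ del = {}  (empty — regression defined)
  G \ add = {carry(b5,right), robot_in(rmD)} \ {carry(b5,right)} = {robot_in(rmD)}
  ∪ pre   = {robot_in(rmD)} ∪ {ball_in(b5,rmD), free(right), robot_in(rmD)}
          = {ball_in(b5,rmD), free(right), robot_in(rmD)}

== RESULT ==
["ball_in(b5,rmD)", "free(right)", "robot_in(rmD)"]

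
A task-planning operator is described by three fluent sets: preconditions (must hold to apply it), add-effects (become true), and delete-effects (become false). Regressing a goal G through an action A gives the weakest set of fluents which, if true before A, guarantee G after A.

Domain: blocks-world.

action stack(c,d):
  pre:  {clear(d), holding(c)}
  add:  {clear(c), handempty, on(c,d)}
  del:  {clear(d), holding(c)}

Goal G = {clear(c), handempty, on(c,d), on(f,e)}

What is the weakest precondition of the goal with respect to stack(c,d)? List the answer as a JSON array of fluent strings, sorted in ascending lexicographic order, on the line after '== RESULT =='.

Regress:
  G ∩ del = {}  (empty — regression defined)
  G \ add = {clear(c), handempty, on(c,d), on(f,e)} \ {clear(c), handempty, on(c,d)} = {on(f,e)}
  ∪ pre   = {on(f,e)} ∪ {clear(d), holding(c)}
          = {clear(d), holding(c), on(f,e)}

== RESULT ==
["clear(d)", "holding(c)", "on(f,e)"]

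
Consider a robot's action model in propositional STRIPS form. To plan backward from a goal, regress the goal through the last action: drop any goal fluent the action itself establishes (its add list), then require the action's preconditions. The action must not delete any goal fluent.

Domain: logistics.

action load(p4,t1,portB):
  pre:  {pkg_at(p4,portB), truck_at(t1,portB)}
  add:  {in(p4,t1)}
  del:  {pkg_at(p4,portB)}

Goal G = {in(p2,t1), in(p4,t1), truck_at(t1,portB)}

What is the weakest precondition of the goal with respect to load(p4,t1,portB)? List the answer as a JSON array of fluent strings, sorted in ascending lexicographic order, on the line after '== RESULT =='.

Regress:
  G ∩ del = {}  (empty — regression defined)
  G \ add = {in(p2,t1), in(p4,t1), truck_at(t1,portB)} \ {in(p4,t1)} = {in(p2,t1), truck_at(t1,portB)}
  ∪ pre   = {in(p2,t1), truck_at(t1,portB)} ∪ {pkg_at(p4,portB), truck_at(t1,portB)}
          = {in(p2,t1), pkg_at(p4,portB), truck_at(t1,portB)}

== RESULT ==
["in(p2,t1)", "pkg_at(p4,portB)", "truck_at(t1,portB)"]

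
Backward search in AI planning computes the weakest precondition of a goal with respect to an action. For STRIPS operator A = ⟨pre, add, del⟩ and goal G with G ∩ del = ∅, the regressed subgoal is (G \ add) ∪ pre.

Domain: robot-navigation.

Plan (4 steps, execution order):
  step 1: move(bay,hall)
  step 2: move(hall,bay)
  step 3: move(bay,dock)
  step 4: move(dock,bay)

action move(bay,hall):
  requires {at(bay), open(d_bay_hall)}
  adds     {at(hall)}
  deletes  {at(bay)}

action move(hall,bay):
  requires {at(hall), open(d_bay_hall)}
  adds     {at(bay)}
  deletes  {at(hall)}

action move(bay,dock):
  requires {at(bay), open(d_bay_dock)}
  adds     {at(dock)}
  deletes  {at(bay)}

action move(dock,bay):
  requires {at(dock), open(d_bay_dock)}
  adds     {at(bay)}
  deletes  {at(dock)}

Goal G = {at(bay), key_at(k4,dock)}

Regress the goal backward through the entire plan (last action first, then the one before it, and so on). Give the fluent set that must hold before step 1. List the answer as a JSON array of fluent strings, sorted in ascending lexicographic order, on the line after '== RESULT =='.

Work backward from the goal:
  through step 4 (move(dock,bay)): drop {at(bay)}, keep {key_at(k4,dock)}, require {at(dock), open(d_bay_dock)}
    → {at(dock), key_at(k4,dock), open(d_bay_dock)}
  through step 3 (move(bay,dock)): drop {at(dock)}, keep {key_at(k4,dock), open(d_bay_dock)}, require {at(bay), open(d_bay_dock)}
    → {at(bay), key_at(k4,dock), open(d_bay_dock)}
  through step 2 (move(hall,bay)): drop {at(bay)}, keep {key_at(k4,dock), open(d_bay_dock)}, require {at(hall), open(d_bay_hall)}
    → {at(hall), key_at(k4,dock), open(d_bay_dock), open(d_bay_hall)}
  through step 1 (move(bay,hall)): drop {at(hall)}, keep {key_at(k4,dock), open(d_bay_dock), open(d_bay_hall)}, require {at(bay), open(d_bay_hall)}
    → {at(bay), key_at(k4,dock), open(d_bay_dock), open(d_bay_hall)}

== RESULT ==
["at(bay)", "key_at(k4,dock)", "open(d_bay_dock)", "open(d_bay_hall)"]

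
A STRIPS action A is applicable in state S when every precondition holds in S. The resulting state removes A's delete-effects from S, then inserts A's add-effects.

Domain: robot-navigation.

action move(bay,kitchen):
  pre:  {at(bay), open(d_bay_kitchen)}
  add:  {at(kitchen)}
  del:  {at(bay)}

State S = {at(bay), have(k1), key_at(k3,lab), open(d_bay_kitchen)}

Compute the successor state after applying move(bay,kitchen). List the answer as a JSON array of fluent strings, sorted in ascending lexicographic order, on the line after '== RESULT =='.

Compute (S \ del) ∪ add:
  pre ⊆ S: {at(bay), open(d_bay_kitchen)} ⊆ S  — applicable
  S \ del = {have(k1), key_at(k3,lab), open(d_bay_kitchen)}
  ∪ add   = {at(kitchen), have(k1), key_at(k3,lab), open(d_bay_kitchen)}

== RESULT ==
["at(kitchen)", "have(k1)", "key_at(k3,lab)", "open(d_bay_kitchen)"]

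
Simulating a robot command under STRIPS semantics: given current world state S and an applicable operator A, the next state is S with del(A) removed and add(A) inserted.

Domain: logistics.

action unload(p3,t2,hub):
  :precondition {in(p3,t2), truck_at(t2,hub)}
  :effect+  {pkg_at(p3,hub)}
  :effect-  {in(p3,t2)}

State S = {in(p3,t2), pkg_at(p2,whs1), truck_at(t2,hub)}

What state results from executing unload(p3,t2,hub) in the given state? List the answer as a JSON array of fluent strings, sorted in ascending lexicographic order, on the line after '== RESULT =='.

Compute (S \ del) ∪ add:
  pre ⊆ S: {in(p3,t2), truck_at(t2,hub)} ⊆ S  — applicable
  S \ del = {pkg_at(p2,whs1), truck_at(t2,hub)}
  ∪ add   = {pkg_at(p2,whs1), pkg_at(p3,hub), truck_at(t2,hub)}

== RESULT ==
["pkg_at(p2,whs1)", "pkg_at(p3,hub)", "truck_at(t2,hub)"]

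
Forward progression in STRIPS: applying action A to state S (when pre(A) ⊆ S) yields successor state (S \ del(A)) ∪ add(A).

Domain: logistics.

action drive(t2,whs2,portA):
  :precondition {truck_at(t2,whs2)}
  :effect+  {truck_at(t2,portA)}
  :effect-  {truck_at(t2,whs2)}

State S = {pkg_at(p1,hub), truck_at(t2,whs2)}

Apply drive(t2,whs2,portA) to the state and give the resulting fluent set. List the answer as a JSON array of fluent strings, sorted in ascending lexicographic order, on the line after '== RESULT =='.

Progress:
  pre ⊆ S: {truck_at(t2,whs2)} ⊆ S  — applicable
  S \ del = {pkg_at(p1,hub)}
  ∪ add   = {pkg_at(p1,hub), truck_at(t2,portA)}

== RESULT ==
["pkg_at(p1,hub)", "truck_at(t2,portA)"]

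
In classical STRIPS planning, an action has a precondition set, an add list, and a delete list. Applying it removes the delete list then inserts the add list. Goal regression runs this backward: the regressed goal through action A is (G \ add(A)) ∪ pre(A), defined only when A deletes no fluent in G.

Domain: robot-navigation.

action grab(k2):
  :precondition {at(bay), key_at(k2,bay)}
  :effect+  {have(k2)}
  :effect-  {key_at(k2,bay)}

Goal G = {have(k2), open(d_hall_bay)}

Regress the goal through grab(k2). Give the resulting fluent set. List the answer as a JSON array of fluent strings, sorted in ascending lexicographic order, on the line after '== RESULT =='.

Regress:
  G ∩ del = {}  (empty — regression defined)
  G \ add = {have(k2), open(d_hall_bay)} \ {have(k2)} = {open(d_hall_bay)}
  ∪ pre   = {open(d_hall_bay)} ∪ {at(bay), key_at(k2,bay)}
          = {at(bay), key_at(k2,bay), open(d_hall_bay)}

== RESULT ==
["at(bay)", "key_at(k2,bay)", "open(d_hall_bay)"]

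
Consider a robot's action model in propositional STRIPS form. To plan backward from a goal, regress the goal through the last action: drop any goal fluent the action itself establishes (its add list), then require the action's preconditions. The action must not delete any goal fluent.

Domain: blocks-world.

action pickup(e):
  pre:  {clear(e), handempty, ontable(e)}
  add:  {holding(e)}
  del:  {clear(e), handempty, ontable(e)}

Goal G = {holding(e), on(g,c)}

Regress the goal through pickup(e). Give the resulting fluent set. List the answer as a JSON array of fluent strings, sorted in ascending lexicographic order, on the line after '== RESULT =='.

Compute (G \ add) ∪ pre:
  G ∩ del = {}  (empty — regression defined)
  G \ add = {holding(e), on(g,c)} \ {holding(e)} = {on(g,c)}
  ∪ pre   = {on(g,c)} ∪ {clear(e), handempty, ontable(e)}
          = {clear(e), handempty, on(g,c), ontable(e)}

== RESULT ==
["clear(e)", "handempty", "on(g,c)", "ontable(e)"]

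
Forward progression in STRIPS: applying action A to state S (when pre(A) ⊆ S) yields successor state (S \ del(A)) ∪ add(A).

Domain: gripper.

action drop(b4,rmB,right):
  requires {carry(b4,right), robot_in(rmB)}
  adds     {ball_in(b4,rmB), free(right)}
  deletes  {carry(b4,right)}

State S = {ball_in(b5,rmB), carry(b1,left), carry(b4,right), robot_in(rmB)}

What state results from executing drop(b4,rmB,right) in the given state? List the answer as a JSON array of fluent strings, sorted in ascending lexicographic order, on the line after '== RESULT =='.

Compute (S \ del) ∪ add:
  pre ⊆ S: {carry(b4,right), robot_in(rmB)} ⊆ S  — applicable
  S \ del = {ball_in(b5,rmB), carry(b1,left), robot_in(rmB)}
  ∪ add   = {ball_in(b4,rmB), ball_in(b5,rmB), carry(b1,left), free(right), robot_in(rmB)}

== RESULT ==
["ball_in(b4,rmB)", "ball_in(b5,rmB)", "carry(b1,left)", "free(right)", "robot_in(rmB)"]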